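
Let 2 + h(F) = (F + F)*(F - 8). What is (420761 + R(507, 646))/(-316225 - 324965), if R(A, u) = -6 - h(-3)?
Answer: -420691/641190 ≈ -0.65611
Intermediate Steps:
h(F) = -2 + 2*F*(-8 + F) (h(F) = -2 + (F + F)*(F - 8) = -2 + (2*F)*(-8 + F) = -2 + 2*F*(-8 + F))
R(A, u) = -70 (R(A, u) = -6 - (-2 - 16*(-3) + 2*(-3)²) = -6 - (-2 + 48 + 2*9) = -6 - (-2 + 48 + 18) = -6 - 1*64 = -6 - 64 = -70)
(420761 + R(507, 646))/(-316225 - 324965) = (420761 - 70)/(-316225 - 324965) = 420691/(-641190) = 420691*(-1/641190) = -420691/641190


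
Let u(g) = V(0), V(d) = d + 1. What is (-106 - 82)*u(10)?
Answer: -188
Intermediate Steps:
V(d) = 1 + d
u(g) = 1 (u(g) = 1 + 0 = 1)
(-106 - 82)*u(10) = (-106 - 82)*1 = -188*1 = -188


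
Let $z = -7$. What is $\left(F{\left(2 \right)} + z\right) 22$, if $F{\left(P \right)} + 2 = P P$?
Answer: $-110$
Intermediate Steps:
$F{\left(P \right)} = -2 + P^{2}$ ($F{\left(P \right)} = -2 + P P = -2 + P^{2}$)
$\left(F{\left(2 \right)} + z\right) 22 = \left(\left(-2 + 2^{2}\right) - 7\right) 22 = \left(\left(-2 + 4\right) - 7\right) 22 = \left(2 - 7\right) 22 = \left(-5\right) 22 = -110$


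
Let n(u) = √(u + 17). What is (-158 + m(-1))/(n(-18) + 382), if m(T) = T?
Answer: -60738/145925 + 159*I/145925 ≈ -0.41623 + 0.0010896*I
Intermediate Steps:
n(u) = √(17 + u)
(-158 + m(-1))/(n(-18) + 382) = (-158 - 1)/(√(17 - 18) + 382) = -159/(√(-1) + 382) = -159/(I + 382) = -159*(382 - I)/145925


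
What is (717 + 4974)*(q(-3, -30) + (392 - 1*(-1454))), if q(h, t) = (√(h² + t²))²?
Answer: 15678705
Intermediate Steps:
q(h, t) = h² + t²
(717 + 4974)*(q(-3, -30) + (392 - 1*(-1454))) = (717 + 4974)*(((-3)² + (-30)²) + (392 - 1*(-1454))) = 5691*((9 + 900) + (392 + 1454)) = 5691*(909 + 1846) = 5691*2755 = 15678705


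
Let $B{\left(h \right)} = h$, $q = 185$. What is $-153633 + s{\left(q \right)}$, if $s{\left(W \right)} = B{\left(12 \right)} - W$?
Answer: $-153806$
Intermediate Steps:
$s{\left(W \right)} = 12 - W$
$-153633 + s{\left(q \right)} = -153633 + \left(12 - 185\right) = -153633 - 173 = -153806$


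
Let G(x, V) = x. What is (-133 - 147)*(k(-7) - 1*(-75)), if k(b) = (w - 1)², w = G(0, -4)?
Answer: -21280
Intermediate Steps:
w = 0
k(b) = 1 (k(b) = (0 - 1)² = (-1)² = 1)
(-133 - 147)*(k(-7) - 1*(-75)) = (-133 - 147)*(1 - 1*(-75)) = -280*(1 + 75) = -280*76 = -21280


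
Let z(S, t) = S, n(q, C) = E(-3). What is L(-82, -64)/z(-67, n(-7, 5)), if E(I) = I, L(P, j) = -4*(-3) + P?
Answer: 70/67 ≈ 1.0448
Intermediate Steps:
L(P, j) = 12 + P
n(q, C) = -3
L(-82, -64)/z(-67, n(-7, 5)) = (12 - 82)/(-67) = -70*(-1/67) = 70/67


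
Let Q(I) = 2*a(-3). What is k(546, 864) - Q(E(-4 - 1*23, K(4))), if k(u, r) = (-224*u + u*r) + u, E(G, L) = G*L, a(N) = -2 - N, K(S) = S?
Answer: 349984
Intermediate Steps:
k(u, r) = -223*u + r*u (k(u, r) = (-224*u + r*u) + u = -223*u + r*u)
Q(I) = 2 (Q(I) = 2*(-2 - 1*(-3)) = 2*(-2 + 3) = 2*1 = 2)
k(546, 864) - Q(E(-4 - 1*23, K(4))) = 546*(-223 + 864) - 1*2 = 546*641 - 2 = 349986 - 2 = 349984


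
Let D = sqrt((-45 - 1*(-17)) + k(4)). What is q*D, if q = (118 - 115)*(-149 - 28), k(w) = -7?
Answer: -531*I*sqrt(35) ≈ -3141.4*I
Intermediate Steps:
D = I*sqrt(35) (D = sqrt((-45 - 1*(-17)) - 7) = sqrt((-45 + 17) - 7) = sqrt(-28 - 7) = sqrt(-35) = I*sqrt(35) ≈ 5.9161*I)
q = -531 (q = 3*(-177) = -531)
q*D = -531*I*sqrt(35)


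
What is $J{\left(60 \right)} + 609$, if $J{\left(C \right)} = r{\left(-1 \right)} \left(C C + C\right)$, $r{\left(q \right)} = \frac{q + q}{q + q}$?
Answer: $4269$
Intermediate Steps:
$r{\left(q \right)} = 1$ ($r{\left(q \right)} = \frac{2 q}{2 q} = 2 q \frac{1}{2 q} = 1$)
$J{\left(C \right)} = C + C^{2}$ ($J{\left(C \right)} = 1 \left(C C + C\right) = 1 \left(C^{2} + C\right) = 1 \left(C + C^{2}\right) = C + C^{2}$)
$J{\left(60 \right)} + 609 = 60 \left(1 + 60\right) + 609 = 60 \cdot 61 + 609 = 3660 + 609 = 4269$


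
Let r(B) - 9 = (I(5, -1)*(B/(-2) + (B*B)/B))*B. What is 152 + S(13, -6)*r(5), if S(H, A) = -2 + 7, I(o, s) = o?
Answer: 1019/2 ≈ 509.50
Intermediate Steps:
S(H, A) = 5
r(B) = 9 + 5*B²/2 (r(B) = 9 + (5*(B/(-2) + (B*B)/B))*B = 9 + (5*(B*(-½) + B²/B))*B = 9 + (5*(-B/2 + B))*B = 9 + (5*(B/2))*B = 9 + (5*B/2)*B = 9 + 5*B²/2)
152 + S(13, -6)*r(5) = 152 + 5*(9 + (5/2)*5²) = 152 + 5*(9 + (5/2)*25) = 152 + 5*(9 + 125/2) = 152 + 5*(143/2) = 152 + 715/2 = 1019/2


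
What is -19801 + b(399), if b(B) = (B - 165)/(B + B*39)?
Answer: -52670621/2660 ≈ -19801.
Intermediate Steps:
b(B) = (-165 + B)/(40*B) (b(B) = (-165 + B)/(B + 39*B) = (-165 + B)/((40*B)) = (-165 + B)*(1/(40*B)) = (-165 + B)/(40*B))
-19801 + b(399) = -19801 + (1/40)*(-165 + 399)/399 = -19801 + (1/40)*(1/399)*234 = -19801 + 39/2660 = -52670621/2660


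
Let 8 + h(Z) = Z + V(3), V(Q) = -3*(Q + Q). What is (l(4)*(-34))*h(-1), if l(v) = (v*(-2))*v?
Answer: -29376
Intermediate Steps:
V(Q) = -6*Q
h(Z) = -26 + Z (h(Z) = -8 + (Z - 6*3) = -8 + (Z - 18) = -8 + (-18 + Z) = -26 + Z)
l(v) = -2*v² (l(v) = (-2*v)*v = -2*v²)
(l(4)*(-34))*h(-1) = (-2*4²*(-34))*(-26 - 1) = (-2*16*(-34))*(-27) = -32*(-34)*(-27) = 1088*(-27) = -29376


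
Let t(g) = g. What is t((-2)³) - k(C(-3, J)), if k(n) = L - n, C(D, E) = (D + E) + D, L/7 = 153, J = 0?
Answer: -1085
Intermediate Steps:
L = 1071 (L = 7*153 = 1071)
C(D, E) = E + 2*D
k(n) = 1071 - n
t((-2)³) - k(C(-3, J)) = (-2)³ - (1071 - (0 + 2*(-3))) = -8 - (1071 - (0 - 6)) = -8 - (1071 - 1*(-6)) = -8 - (1071 + 6) = -8 - 1*1077 = -8 - 1077 = -1085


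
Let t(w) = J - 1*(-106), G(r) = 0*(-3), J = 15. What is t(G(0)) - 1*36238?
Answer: -36117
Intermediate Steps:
G(r) = 0
t(w) = 121 (t(w) = 15 - 1*(-106) = 15 + 106 = 121)
t(G(0)) - 1*36238 = 121 - 1*36238 = 121 - 36238 = -36117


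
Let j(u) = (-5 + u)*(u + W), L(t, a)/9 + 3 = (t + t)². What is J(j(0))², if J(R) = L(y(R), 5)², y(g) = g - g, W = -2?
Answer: 531441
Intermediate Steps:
y(g) = 0
L(t, a) = -27 + 36*t² (L(t, a) = -27 + 9*(t + t)² = -27 + 9*(2*t)² = -27 + 9*(4*t²) = -27 + 36*t²)
j(u) = (-5 + u)*(-2 + u) (j(u) = (-5 + u)*(u - 2) = (-5 + u)*(-2 + u))
J(R) = 729 (J(R) = (-27 + 36*0²)² = (-27 + 36*0)² = (-27 + 0)² = (-27)² = 729)
J(j(0))² = 729² = 531441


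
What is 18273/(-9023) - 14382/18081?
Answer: -7304173/2589601 ≈ -2.8206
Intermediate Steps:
18273/(-9023) - 14382/18081 = 18273*(-1/9023) - 14382*1/18081 = -18273/9023 - 1598/2009 = -7304173/2589601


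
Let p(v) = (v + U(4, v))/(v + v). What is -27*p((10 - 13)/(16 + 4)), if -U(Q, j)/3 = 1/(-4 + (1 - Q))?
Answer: 351/14 ≈ 25.071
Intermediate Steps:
U(Q, j) = -3/(-3 - Q) (U(Q, j) = -3/(-4 + (1 - Q)) = -3/(-3 - Q))
p(v) = (3/7 + v)/(2*v) (p(v) = (v + 3/(3 + 4))/(v + v) = (v + 3/7)/((2*v)) = (v + 3*(⅐))*(1/(2*v)) = (v + 3/7)*(1/(2*v)) = (3/7 + v)*(1/(2*v)) = (3/7 + v)/(2*v))
-27*p((10 - 13)/(16 + 4)) = -27*(3 + 7*((10 - 13)/(16 + 4)))/(14*((10 - 13)/(16 + 4))) = -27*(3 + 7*(-3/20))/(14*((-3/20))) = -27*(3 + 7*(-3*1/20))/(14*((-3*1/20))) = -27*(3 + 7*(-3/20))/(14*(-3/20)) = -27*(-20)*(3 - 21/20)/(14*3) = -27*(-20)*39/(14*3*20) = -27*(-13/14) = 351/14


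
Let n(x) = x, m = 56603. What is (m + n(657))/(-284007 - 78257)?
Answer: -2045/12938 ≈ -0.15806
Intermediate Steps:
(m + n(657))/(-284007 - 78257) = (56603 + 657)/(-284007 - 78257) = 57260/(-362264) = 57260*(-1/362264) = -2045/12938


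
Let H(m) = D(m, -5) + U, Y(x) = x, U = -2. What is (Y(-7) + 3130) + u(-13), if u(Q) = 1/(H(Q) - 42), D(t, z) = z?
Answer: 153026/49 ≈ 3123.0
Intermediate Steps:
H(m) = -7 (H(m) = -5 - 2 = -7)
u(Q) = -1/49 (u(Q) = 1/(-7 - 42) = 1/(-49) = -1/49)
(Y(-7) + 3130) + u(-13) = (-7 + 3130) - 1/49 = 3123 - 1/49 = 153026/49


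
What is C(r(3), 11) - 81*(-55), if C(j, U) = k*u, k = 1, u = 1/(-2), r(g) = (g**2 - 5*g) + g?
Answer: 8909/2 ≈ 4454.5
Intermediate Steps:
r(g) = g**2 - 4*g
u = -1/2 ≈ -0.50000
C(j, U) = -1/2 (C(j, U) = 1*(-1/2) = -1/2)
C(r(3), 11) - 81*(-55) = -1/2 - 81*(-55) = -1/2 + 4455 = 8909/2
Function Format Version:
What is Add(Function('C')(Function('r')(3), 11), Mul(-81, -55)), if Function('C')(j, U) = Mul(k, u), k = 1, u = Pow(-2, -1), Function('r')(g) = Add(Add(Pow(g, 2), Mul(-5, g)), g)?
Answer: Rational(8909, 2) ≈ 4454.5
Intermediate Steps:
Function('r')(g) = Add(Pow(g, 2), Mul(-4, g))
u = Rational(-1, 2) ≈ -0.50000
Function('C')(j, U) = Rational(-1, 2) (Function('C')(j, U) = Mul(1, Rational(-1, 2)) = Rational(-1, 2))
Add(Function('C')(Function('r')(3), 11), Mul(-81, -55)) = Add(Rational(-1, 2), Mul(-81, -55)) = Add(Rational(-1, 2), 4455) = Rational(8909, 2)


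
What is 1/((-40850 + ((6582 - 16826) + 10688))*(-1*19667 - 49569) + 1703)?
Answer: 1/2797551519 ≈ 3.5746e-10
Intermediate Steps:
1/((-40850 + ((6582 - 16826) + 10688))*(-1*19667 - 49569) + 1703) = 1/((-40850 + (-10244 + 10688))*(-19667 - 49569) + 1703) = 1/((-40850 + 444)*(-69236) + 1703) = 1/(-40406*(-69236) + 1703) = 1/(2797549816 + 1703) = 1/2797551519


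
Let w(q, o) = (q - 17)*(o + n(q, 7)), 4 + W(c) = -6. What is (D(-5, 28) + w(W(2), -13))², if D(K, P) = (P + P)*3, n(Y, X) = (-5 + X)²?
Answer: 168921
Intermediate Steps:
W(c) = -10 (W(c) = -4 - 6 = -10)
w(q, o) = (-17 + q)*(4 + o) (w(q, o) = (q - 17)*(o + (-5 + 7)²) = (-17 + q)*(o + 2²) = (-17 + q)*(o + 4) = (-17 + q)*(4 + o))
D(K, P) = 6*P (D(K, P) = (2*P)*3 = 6*P)
(D(-5, 28) + w(W(2), -13))² = (6*28 + (-68 - 17*(-13) + 4*(-10) - 13*(-10)))² = (168 + (-68 + 221 - 40 + 130))² = (168 + 243)² = 411² = 168921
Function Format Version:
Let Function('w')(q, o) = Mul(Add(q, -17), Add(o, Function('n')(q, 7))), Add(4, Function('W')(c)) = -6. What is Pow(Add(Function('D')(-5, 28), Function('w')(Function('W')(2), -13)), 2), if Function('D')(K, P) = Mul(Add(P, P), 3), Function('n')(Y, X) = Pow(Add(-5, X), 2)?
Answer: 168921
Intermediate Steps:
Function('W')(c) = -10 (Function('W')(c) = Add(-4, -6) = -10)
Function('w')(q, o) = Mul(Add(-17, q), Add(4, o)) (Function('w')(q, o) = Mul(Add(q, -17), Add(o, Pow(Add(-5, 7), 2))) = Mul(Add(-17, q), Add(o, Pow(2, 2))) = Mul(Add(-17, q), Add(o, 4)) = Mul(Add(-17, q), Add(4, o)))
Function('D')(K, P) = Mul(6, P) (Function('D')(K, P) = Mul(Mul(2, P), 3) = Mul(6, P))
Pow(Add(Function('D')(-5, 28), Function('w')(Function('W')(2), -13)), 2) = Pow(Add(Mul(6, 28), Add(-68, Mul(-17, -13), Mul(4, -10), Mul(-13, -10))), 2) = Pow(Add(168, Add(-68, 221, -40, 130)), 2) = Pow(Add(168, 243), 2) = Pow(411, 2) = 168921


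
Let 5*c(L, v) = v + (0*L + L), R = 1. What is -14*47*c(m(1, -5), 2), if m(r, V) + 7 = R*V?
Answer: 1316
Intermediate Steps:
m(r, V) = -7 + V (m(r, V) = -7 + 1*V = -7 + V)
c(L, v) = L/5 + v/5 (c(L, v) = (v + (0*L + L))/5 = (v + (0 + L))/5 = (v + L)/5 = (L + v)/5 = L/5 + v/5)
-14*47*c(m(1, -5), 2) = -14*47*((-7 - 5)/5 + (⅕)*2) = -658*((⅕)*(-12) + ⅖) = -658*(-12/5 + ⅖) = -658*(-2) = -1*(-1316) = 1316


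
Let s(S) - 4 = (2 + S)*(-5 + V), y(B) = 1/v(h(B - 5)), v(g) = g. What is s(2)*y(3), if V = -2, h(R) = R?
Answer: 12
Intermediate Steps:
y(B) = 1/(-5 + B) (y(B) = 1/(B - 5) = 1/(-5 + B))
s(S) = -10 - 7*S (s(S) = 4 + (2 + S)*(-5 - 2) = 4 + (2 + S)*(-7) = 4 + (-14 - 7*S) = -10 - 7*S)
s(2)*y(3) = (-10 - 7*2)/(-5 + 3) = (-10 - 14)/(-2) = -24*(-½) = 12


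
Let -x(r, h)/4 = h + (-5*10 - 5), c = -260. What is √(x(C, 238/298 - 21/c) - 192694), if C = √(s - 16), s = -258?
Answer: I*√18054241990915/9685 ≈ 438.72*I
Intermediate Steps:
C = I*√274 (C = √(-258 - 16) = √(-274) = I*√274 ≈ 16.553*I)
x(r, h) = 220 - 4*h (x(r, h) = -4*(h + (-5*10 - 5)) = -4*(h + (-50 - 5)) = -4*(h - 55) = -4*(-55 + h) = 220 - 4*h)
√(x(C, 238/298 - 21/c) - 192694) = √((220 - 4*(238/298 - 21/(-260))) - 192694) = √((220 - 4*(238*(1/298) - 21*(-1/260))) - 192694) = √((220 - 4*(119/149 + 21/260)) - 192694) = √((220 - 4*34069/38740) - 192694) = √((220 - 34069/9685) - 192694) = √(2096631/9685 - 192694) = √(-1864144759/9685) = I*√18054241990915/9685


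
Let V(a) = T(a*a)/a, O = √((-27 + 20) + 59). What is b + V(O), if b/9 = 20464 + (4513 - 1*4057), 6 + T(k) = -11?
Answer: 188280 - 17*√13/26 ≈ 1.8828e+5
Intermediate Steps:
O = 2*√13 (O = √(-7 + 59) = √52 = 2*√13 ≈ 7.2111)
T(k) = -17 (T(k) = -6 - 11 = -17)
b = 188280 (b = 9*(20464 + (4513 - 1*4057)) = 9*(20464 + (4513 - 4057)) = 9*(20464 + 456) = 9*20920 = 188280)
V(a) = -17/a
b + V(O) = 188280 - 17*√13/26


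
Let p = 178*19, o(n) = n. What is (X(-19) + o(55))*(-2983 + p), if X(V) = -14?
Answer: 16359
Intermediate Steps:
p = 3382
(X(-19) + o(55))*(-2983 + p) = (-14 + 55)*(-2983 + 3382) = 41*399 = 16359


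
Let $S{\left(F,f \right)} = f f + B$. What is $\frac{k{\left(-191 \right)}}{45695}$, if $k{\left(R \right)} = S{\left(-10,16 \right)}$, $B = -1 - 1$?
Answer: $\frac{254}{45695} \approx 0.0055586$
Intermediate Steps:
$B = -2$ ($B = -1 - 1 = -2$)
$S{\left(F,f \right)} = -2 + f^{2}$ ($S{\left(F,f \right)} = f f - 2 = f^{2} - 2 = -2 + f^{2}$)
$k{\left(R \right)} = 254$ ($k{\left(R \right)} = -2 + 16^{2} = -2 + 256 = 254$)
$\frac{k{\left(-191 \right)}}{45695} = \frac{254}{45695}$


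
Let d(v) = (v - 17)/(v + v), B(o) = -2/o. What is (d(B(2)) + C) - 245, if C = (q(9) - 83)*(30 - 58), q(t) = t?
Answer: 1836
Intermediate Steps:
d(v) = (-17 + v)/(2*v) (d(v) = (-17 + v)/((2*v)) = (-17 + v)*(1/(2*v)) = (-17 + v)/(2*v))
C = 2072 (C = (9 - 83)*(30 - 58) = -74*(-28) = 2072)
(d(B(2)) + C) - 245 = ((-17 - 2/2)/(2*((-2/2))) + 2072) - 245 = ((-17 - 2*½)/(2*((-2*½))) + 2072) - 245 = ((½)*(-17 - 1)/(-1) + 2072) - 245 = ((½)*(-1)*(-18) + 2072) - 245 = (9 + 2072) - 245 = 2081 - 245 = 1836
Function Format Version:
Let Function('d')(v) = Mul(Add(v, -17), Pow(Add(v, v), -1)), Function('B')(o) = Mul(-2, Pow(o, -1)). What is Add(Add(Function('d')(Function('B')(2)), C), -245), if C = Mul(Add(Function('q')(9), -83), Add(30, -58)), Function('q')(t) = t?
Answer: 1836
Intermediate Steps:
Function('d')(v) = Mul(Rational(1, 2), Pow(v, -1), Add(-17, v)) (Function('d')(v) = Mul(Add(-17, v), Pow(Mul(2, v), -1)) = Mul(Add(-17, v), Mul(Rational(1, 2), Pow(v, -1))) = Mul(Rational(1, 2), Pow(v, -1), Add(-17, v)))
C = 2072 (C = Mul(Add(9, -83), Add(30, -58)) = Mul(-74, -28) = 2072)
Add(Add(Function('d')(Function('B')(2)), C), -245) = Add(Add(Mul(Rational(1, 2), Pow(Mul(-2, Pow(2, -1)), -1), Add(-17, Mul(-2, Pow(2, -1)))), 2072), -245) = Add(Add(Mul(Rational(1, 2), Pow(Mul(-2, Rational(1, 2)), -1), Add(-17, Mul(-2, Rational(1, 2)))), 2072), -245) = Add(Add(Mul(Rational(1, 2), Pow(-1, -1), Add(-17, -1)), 2072), -245) = Add(Add(Mul(Rational(1, 2), -1, -18), 2072), -245) = Add(Add(9, 2072), -245) = Add(2081, -245) = 1836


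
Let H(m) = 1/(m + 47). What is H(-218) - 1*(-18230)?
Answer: 3117329/171 ≈ 18230.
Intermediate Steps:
H(m) = 1/(47 + m)
H(-218) - 1*(-18230) = 1/(47 - 218) - 1*(-18230) = 1/(-171) + 18230 = -1/171 + 18230 = 3117329/171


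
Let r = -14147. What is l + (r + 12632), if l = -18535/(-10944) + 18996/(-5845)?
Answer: -97010590349/63967680 ≈ -1516.6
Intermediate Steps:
l = -99555149/63967680 (l = -18535*(-1/10944) + 18996*(-1/5845) = 18535/10944 - 18996/5845 = -99555149/63967680 ≈ -1.5563)
l + (r + 12632) = -99555149/63967680 + (-14147 + 12632) = -99555149/63967680 - 1515 = -97010590349/63967680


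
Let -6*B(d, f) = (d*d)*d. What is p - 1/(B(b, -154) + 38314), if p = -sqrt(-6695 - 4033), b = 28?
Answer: -3/103966 - 6*I*sqrt(298) ≈ -2.8856e-5 - 103.58*I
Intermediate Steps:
B(d, f) = -d**3/6 (B(d, f) = -d*d*d/6 = -d**2*d/6 = -d**3/6)
p = -6*I*sqrt(298) (p = -sqrt(-10728) = -6*I*sqrt(298) ≈ -103.58*I)
p - 1/(B(b, -154) + 38314) = -6*I*sqrt(298) - 1/(-1/6*28**3 + 38314) = -6*I*sqrt(298) - 1/(-1/6*21952 + 38314) = -6*I*sqrt(298) - 1/(-10976/3 + 38314) = -6*I*sqrt(298) - 1/103966/3 = -6*I*sqrt(298) - 1*3/103966 = -6*I*sqrt(298) - 3/103966 = -3/103966 - 6*I*sqrt(298)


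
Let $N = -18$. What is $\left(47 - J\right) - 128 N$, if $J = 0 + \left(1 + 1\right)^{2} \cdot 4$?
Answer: $2335$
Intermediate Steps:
$J = 16$ ($J = 0 + 2^{2} \cdot 4 = 0 + 4 \cdot 4 = 0 + 16 = 16$)
$\left(47 - J\right) - 128 N = \left(47 - 16\right) - -2304 = \left(47 - 16\right) + 2304 = 31 + 2304 = 2335$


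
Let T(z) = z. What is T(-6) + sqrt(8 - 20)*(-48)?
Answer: -6 - 96*I*sqrt(3) ≈ -6.0 - 166.28*I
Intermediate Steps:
T(-6) + sqrt(8 - 20)*(-48) = -6 + sqrt(8 - 20)*(-48) = -6 + sqrt(-12)*(-48) = -6 + (2*I*sqrt(3))*(-48) = -6 - 96*I*sqrt(3)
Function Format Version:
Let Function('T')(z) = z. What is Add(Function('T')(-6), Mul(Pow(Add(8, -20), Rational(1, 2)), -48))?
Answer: Add(-6, Mul(-96, I, Pow(3, Rational(1, 2)))) ≈ Add(-6.0000, Mul(-166.28, I))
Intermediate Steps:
Add(Function('T')(-6), Mul(Pow(Add(8, -20), Rational(1, 2)), -48)) = Add(-6, Mul(Pow(Add(8, -20), Rational(1, 2)), -48)) = Add(-6, Mul(Pow(-12, Rational(1, 2)), -48)) = Add(-6, Mul(Mul(2, I, Pow(3, Rational(1, 2))), -48)) = Add(-6, Mul(-96, I, Pow(3, Rational(1, 2))))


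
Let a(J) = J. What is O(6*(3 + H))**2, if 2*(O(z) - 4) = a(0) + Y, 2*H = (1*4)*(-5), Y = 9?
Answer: 289/4 ≈ 72.250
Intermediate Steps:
H = -10 (H = ((1*4)*(-5))/2 = (4*(-5))/2 = (1/2)*(-20) = -10)
O(z) = 17/2 (O(z) = 4 + (0 + 9)/2 = 4 + (1/2)*9 = 4 + 9/2 = 17/2)
O(6*(3 + H))**2 = (17/2)**2 = 289/4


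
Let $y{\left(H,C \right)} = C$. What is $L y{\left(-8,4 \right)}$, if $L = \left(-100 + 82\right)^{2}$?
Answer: $1296$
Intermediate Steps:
$L = 324$ ($L = \left(-18\right)^{2} = 324$)
$L y{\left(-8,4 \right)} = 324 \cdot 4 = 1296$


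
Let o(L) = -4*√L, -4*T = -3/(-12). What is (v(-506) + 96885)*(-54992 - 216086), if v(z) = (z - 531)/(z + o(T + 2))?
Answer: -6723701917230466/256005 + 281107886*√31/256005 ≈ -2.6264e+10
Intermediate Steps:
T = -1/16 (T = -(-3)/(4*(-12)) = -(-3)*(-1)/(4*12) = -¼*¼ = -1/16 ≈ -0.062500)
v(z) = (-531 + z)/(z - √31) (v(z) = (z - 531)/(z - 4*√(-1/16 + 2)) = (-531 + z)/(z - √31))
(v(-506) + 96885)*(-54992 - 216086) = ((-531 - 506)/(-506 - √31) + 96885)*(-54992 - 216086) = (-1037/(-506 - √31) + 96885)*(-271078) = (96885 - 1037/(-506 - √31))*(-271078) = -26263392030 + 281107886/(-506 - √31)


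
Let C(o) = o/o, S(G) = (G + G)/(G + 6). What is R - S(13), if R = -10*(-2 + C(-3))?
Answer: 164/19 ≈ 8.6316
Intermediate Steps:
S(G) = 2*G/(6 + G) (S(G) = (2*G)/(6 + G) = 2*G/(6 + G))
C(o) = 1
R = 10 (R = -10*(-2 + 1) = -10*(-1) = 10)
R - S(13) = 10 - 2*13/(6 + 13) = 10 - 2*13/19 = 10 - 1*26/19 = 10 - 26/19 = 164/19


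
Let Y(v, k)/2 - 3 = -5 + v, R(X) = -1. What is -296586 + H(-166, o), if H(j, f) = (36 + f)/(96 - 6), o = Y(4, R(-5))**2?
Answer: -13346344/45 ≈ -2.9659e+5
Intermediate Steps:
Y(v, k) = -4 + 2*v (Y(v, k) = 6 + 2*(-5 + v) = 6 + (-10 + 2*v) = -4 + 2*v)
o = 16 (o = (-4 + 2*4)**2 = (-4 + 8)**2 = 4**2 = 16)
H(j, f) = 2/5 + f/90 (H(j, f) = (36 + f)/90 = (36 + f)*(1/90) = 2/5 + f/90)
-296586 + H(-166, o) = -296586 + (2/5 + (1/90)*16) = -296586 + (2/5 + 8/45) = -296586 + 26/45 = -13346344/45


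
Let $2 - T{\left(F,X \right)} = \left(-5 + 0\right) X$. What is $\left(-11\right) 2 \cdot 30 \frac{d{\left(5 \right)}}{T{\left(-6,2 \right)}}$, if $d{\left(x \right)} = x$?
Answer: $-275$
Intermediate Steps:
$T{\left(F,X \right)} = 2 + 5 X$ ($T{\left(F,X \right)} = 2 - \left(-5 + 0\right) X = 2 - - 5 X = 2 + 5 X$)
$\left(-11\right) 2 \cdot 30 \frac{d{\left(5 \right)}}{T{\left(-6,2 \right)}} = \left(-11\right) 2 \cdot 30 \frac{5}{2 + 5 \cdot 2} = \left(-22\right) 30 \frac{5}{2 + 10} = - 660 \cdot \frac{5}{12} = - 660 \cdot 5 \cdot \frac{1}{12} = \left(-660\right) \frac{5}{12} = -275$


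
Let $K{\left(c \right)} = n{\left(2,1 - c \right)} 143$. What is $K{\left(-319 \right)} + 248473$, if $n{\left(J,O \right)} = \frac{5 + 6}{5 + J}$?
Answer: $\frac{1740884}{7} \approx 2.487 \cdot 10^{5}$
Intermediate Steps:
$n{\left(J,O \right)} = \frac{11}{5 + J}$
$K{\left(c \right)} = \frac{1573}{7}$ ($K{\left(c \right)} = \frac{11}{5 + 2} \cdot 143 = \frac{11}{7} \cdot 143 = \frac{1573}{7}$)
$K{\left(-319 \right)} + 248473 = \frac{1573}{7} + 248473 = \frac{1740884}{7}$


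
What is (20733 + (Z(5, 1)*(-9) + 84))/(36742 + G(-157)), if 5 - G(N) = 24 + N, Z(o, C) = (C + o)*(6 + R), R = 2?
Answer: 4077/7376 ≈ 0.55274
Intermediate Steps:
Z(o, C) = 8*C + 8*o (Z(o, C) = (C + o)*(6 + 2) = (C + o)*8 = 8*C + 8*o)
G(N) = -19 - N (G(N) = 5 - (24 + N) = 5 + (-24 - N) = -19 - N)
(20733 + (Z(5, 1)*(-9) + 84))/(36742 + G(-157)) = (20733 + ((8*1 + 8*5)*(-9) + 84))/(36742 + (-19 - 1*(-157))) = (20733 + ((8 + 40)*(-9) + 84))/(36742 + (-19 + 157)) = (20733 + (48*(-9) + 84))/(36742 + 138) = (20733 + (-432 + 84))/36880 = (20733 - 348)*(1/36880) = 20385*(1/36880) = 4077/7376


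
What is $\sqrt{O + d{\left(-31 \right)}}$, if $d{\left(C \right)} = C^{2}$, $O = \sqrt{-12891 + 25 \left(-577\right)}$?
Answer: $\sqrt{961 + 2 i \sqrt{6829}} \approx 31.114 + 2.656 i$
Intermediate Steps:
$O = 2 i \sqrt{6829}$ ($O = \sqrt{-12891 - 14425} = \sqrt{-27316} = 2 i \sqrt{6829} \approx 165.28 i$)
$\sqrt{O + d{\left(-31 \right)}} = \sqrt{2 i \sqrt{6829} + \left(-31\right)^{2}} = \sqrt{2 i \sqrt{6829} + 961} = \sqrt{961 + 2 i \sqrt{6829}}$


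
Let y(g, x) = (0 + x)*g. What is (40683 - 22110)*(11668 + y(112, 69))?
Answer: 360241908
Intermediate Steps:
y(g, x) = g*x (y(g, x) = x*g = g*x)
(40683 - 22110)*(11668 + y(112, 69)) = (40683 - 22110)*(11668 + 112*69) = 18573*(11668 + 7728) = 18573*19396 = 360241908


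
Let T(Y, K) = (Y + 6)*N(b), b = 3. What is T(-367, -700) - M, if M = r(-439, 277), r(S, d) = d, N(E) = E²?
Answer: -3526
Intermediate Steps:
M = 277
T(Y, K) = 54 + 9*Y (T(Y, K) = (Y + 6)*3² = (6 + Y)*9 = 54 + 9*Y)
T(-367, -700) - M = (54 + 9*(-367)) - 1*277 = (54 - 3303) - 277 = -3249 - 277 = -3526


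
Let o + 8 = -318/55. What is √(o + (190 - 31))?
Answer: 7*√8965/55 ≈ 12.051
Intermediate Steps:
o = -758/55 (o = -8 - 318/55 = -758/55 ≈ -13.782)
√(o + (190 - 31)) = √(-758/55 + (190 - 31)) = √(-758/55 + 159) = √(7987/55) = 7*√8965/55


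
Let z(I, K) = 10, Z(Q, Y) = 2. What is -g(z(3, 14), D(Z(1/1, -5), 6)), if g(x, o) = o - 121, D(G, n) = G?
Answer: 119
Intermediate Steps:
g(x, o) = -121 + o
-g(z(3, 14), D(Z(1/1, -5), 6)) = -(-121 + 2) = -1*(-119) = 119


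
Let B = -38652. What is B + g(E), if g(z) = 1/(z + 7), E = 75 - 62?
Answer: -773039/20 ≈ -38652.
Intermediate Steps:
E = 13
g(z) = 1/(7 + z)
B + g(E) = -38652 + 1/(7 + 13) = -38652 + 1/20 = -773039/20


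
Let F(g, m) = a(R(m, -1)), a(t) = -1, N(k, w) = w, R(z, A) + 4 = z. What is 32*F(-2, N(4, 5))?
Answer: -32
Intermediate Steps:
R(z, A) = -4 + z
F(g, m) = -1
32*F(-2, N(4, 5)) = 32*(-1) = -32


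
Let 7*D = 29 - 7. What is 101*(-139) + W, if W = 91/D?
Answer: -308221/22 ≈ -14010.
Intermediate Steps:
D = 22/7 (D = (29 - 7)/7 = (⅐)*22 = 22/7 ≈ 3.1429)
W = 637/22 (W = 91/(22/7) = 91*(7/22) = 637/22 ≈ 28.955)
101*(-139) + W = 101*(-139) + 637/22 = -14039 + 637/22 = -308221/22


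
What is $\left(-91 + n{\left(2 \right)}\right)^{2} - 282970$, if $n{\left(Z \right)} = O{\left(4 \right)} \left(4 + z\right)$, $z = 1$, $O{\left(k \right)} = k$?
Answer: $-277929$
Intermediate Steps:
$n{\left(Z \right)} = 20$ ($n{\left(Z \right)} = 4 \left(4 + 1\right) = 4 \cdot 5 = 20$)
$\left(-91 + n{\left(2 \right)}\right)^{2} - 282970 = \left(-91 + 20\right)^{2} - 282970 = \left(-71\right)^{2} - 282970 = 5041 - 282970 = -277929$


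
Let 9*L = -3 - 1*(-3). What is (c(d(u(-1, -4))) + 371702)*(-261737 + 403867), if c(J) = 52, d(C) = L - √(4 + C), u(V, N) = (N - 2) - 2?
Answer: 52837396020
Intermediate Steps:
L = 0 (L = (-3 - 1*(-3))/9 = (-3 + 3)/9 = (⅑)*0 = 0)
u(V, N) = -4 + N (u(V, N) = (-2 + N) - 2 = -4 + N)
d(C) = -√(4 + C) (d(C) = 0 - √(4 + C) = -√(4 + C))
(c(d(u(-1, -4))) + 371702)*(-261737 + 403867) = (52 + 371702)*(-261737 + 403867) = 371754*142130 = 52837396020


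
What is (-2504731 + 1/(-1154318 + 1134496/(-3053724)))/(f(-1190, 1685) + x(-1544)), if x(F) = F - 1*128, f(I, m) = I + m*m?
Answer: -2207275229635857973/2499523418743763566 ≈ -0.88308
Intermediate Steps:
f(I, m) = I + m**2
x(F) = -128 + F (x(F) = F - 128 = -128 + F)
(-2504731 + 1/(-1154318 + 1134496/(-3053724)))/(f(-1190, 1685) + x(-1544)) = (-2504731 + 1/(-1154318 + 1134496/(-3053724)))/((-1190 + 1685**2) + (-128 - 1544)) = (-2504731 + 1/(-1154318 + 1134496*(-1/3053724)))/((-1190 + 2839225) - 1672) = (-2504731 + 1/(-1154318 - 283624/763431))/(2838035 - 1672) = (-2504731 + 1/(-881242428682/763431))/2836363 = (-2504731 - 763431/881242428682)*(1/2836363) = -2207275229635857973/881242428682*1/2836363 = -2207275229635857973/2499523418743763566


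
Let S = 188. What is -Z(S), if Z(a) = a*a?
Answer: -35344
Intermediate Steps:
Z(a) = a**2
-Z(S) = -1*188**2 = -1*35344 = -35344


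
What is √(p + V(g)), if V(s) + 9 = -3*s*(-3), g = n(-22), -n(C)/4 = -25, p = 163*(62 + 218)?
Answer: √46531 ≈ 215.71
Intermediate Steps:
p = 45640 (p = 163*280 = 45640)
n(C) = 100 (n(C) = -4*(-25) = 100)
g = 100
V(s) = -9 + 9*s (V(s) = -9 - 3*s*(-3) = -9 + 9*s)
√(p + V(g)) = √(45640 + (-9 + 9*100)) = √(45640 + (-9 + 900)) = √(45640 + 891) = √46531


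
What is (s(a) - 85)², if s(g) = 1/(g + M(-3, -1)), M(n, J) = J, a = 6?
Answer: 179776/25 ≈ 7191.0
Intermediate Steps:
s(g) = 1/(-1 + g) (s(g) = 1/(g - 1) = 1/(-1 + g))
(s(a) - 85)² = (1/(-1 + 6) - 85)² = (1/5 - 85)² = (⅕ - 85)² = (-424/5)² = 179776/25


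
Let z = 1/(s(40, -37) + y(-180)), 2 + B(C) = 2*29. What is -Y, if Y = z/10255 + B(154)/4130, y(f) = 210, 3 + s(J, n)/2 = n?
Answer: -1066579/78655850 ≈ -0.013560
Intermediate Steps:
s(J, n) = -6 + 2*n
B(C) = 56 (B(C) = -2 + 2*29 = -2 + 58 = 56)
z = 1/130 (z = 1/((-6 + 2*(-37)) + 210) = 1/((-6 - 74) + 210) = 1/(-80 + 210) = 1/130 ≈ 0.0076923)
Y = 1066579/78655850 (Y = (1/130)/10255 + 56/4130 = (1/130)*(1/10255) + 56*(1/4130) = 1/1333150 + 4/295 = 1066579/78655850 ≈ 0.013560)
-Y = -1*1066579/78655850 = -1066579/78655850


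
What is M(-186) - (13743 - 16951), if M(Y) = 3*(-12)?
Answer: 3172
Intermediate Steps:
M(Y) = -36
M(-186) - (13743 - 16951) = -36 - (13743 - 16951) = -36 - 1*(-3208) = -36 + 3208 = 3172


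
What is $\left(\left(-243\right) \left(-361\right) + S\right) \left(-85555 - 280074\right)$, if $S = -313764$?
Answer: $82647144789$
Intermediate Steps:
$\left(\left(-243\right) \left(-361\right) + S\right) \left(-85555 - 280074\right) = \left(\left(-243\right) \left(-361\right) - 313764\right) \left(-85555 - 280074\right) = \left(87723 - 313764\right) \left(-365629\right) = \left(-226041\right) \left(-365629\right) = 82647144789$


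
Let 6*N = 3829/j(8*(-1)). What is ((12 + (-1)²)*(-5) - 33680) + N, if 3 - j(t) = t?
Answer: -2223341/66 ≈ -33687.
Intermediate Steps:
j(t) = 3 - t
N = 3829/66 (N = (3829/(3 - 8*(-1)))/6 = (3829/(3 - 1*(-8)))/6 = (3829/(3 + 8))/6 = (3829/11)/6 = (3829*(1/11))/6 = (⅙)*(3829/11) = 3829/66 ≈ 58.015)
((12 + (-1)²)*(-5) - 33680) + N = ((12 + (-1)²)*(-5) - 33680) + 3829/66 = ((12 + 1)*(-5) - 33680) + 3829/66 = (13*(-5) - 33680) + 3829/66 = (-65 - 33680) + 3829/66 = -33745 + 3829/66 = -2223341/66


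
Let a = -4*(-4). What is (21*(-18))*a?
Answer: -6048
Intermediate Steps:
a = 16
(21*(-18))*a = (21*(-18))*16 = -378*16 = -6048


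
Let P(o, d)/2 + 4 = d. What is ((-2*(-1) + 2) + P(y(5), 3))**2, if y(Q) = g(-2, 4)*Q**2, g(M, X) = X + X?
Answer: 4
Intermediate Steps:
g(M, X) = 2*X
y(Q) = 8*Q**2 (y(Q) = (2*4)*Q**2 = 8*Q**2)
P(o, d) = -8 + 2*d
((-2*(-1) + 2) + P(y(5), 3))**2 = ((-2*(-1) + 2) + (-8 + 2*3))**2 = ((2 + 2) + (-8 + 6))**2 = (4 - 2)**2 = 2**2 = 4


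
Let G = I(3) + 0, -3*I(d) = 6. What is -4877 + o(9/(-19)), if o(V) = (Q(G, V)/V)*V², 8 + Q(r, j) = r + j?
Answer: -1758806/361 ≈ -4872.0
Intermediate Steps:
I(d) = -2 (I(d) = -⅓*6 = -2)
G = -2 (G = -2 + 0 = -2)
Q(r, j) = -8 + j + r (Q(r, j) = -8 + (r + j) = -8 + (j + r) = -8 + j + r)
o(V) = V*(-10 + V) (o(V) = ((-8 + V - 2)/V)*V² = ((-10 + V)/V)*V² = V*(-10 + V))
-4877 + o(9/(-19)) = -4877 + (9/(-19))*(-10 + 9/(-19)) = -4877 + (9*(-1/19))*(-10 + 9*(-1/19)) = -4877 - 9*(-10 - 9/19)/19 = -4877 - 9/19*(-199/19) = -4877 + 1791/361 = -1758806/361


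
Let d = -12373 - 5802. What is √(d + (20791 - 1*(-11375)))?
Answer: √13991 ≈ 118.28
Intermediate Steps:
d = -18175
√(d + (20791 - 1*(-11375))) = √(-18175 + (20791 - 1*(-11375))) = √(-18175 + (20791 + 11375)) = √(-18175 + 32166) = √13991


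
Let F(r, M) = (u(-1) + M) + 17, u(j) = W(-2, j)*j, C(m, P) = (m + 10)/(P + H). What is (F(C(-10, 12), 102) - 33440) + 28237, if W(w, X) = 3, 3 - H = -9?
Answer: -5087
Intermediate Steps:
H = 12 (H = 3 - 1*(-9) = 3 + 9 = 12)
C(m, P) = (10 + m)/(12 + P) (C(m, P) = (m + 10)/(P + 12) = (10 + m)/(12 + P))
u(j) = 3*j
F(r, M) = 14 + M (F(r, M) = (3*(-1) + M) + 17 = (-3 + M) + 17 = 14 + M)
(F(C(-10, 12), 102) - 33440) + 28237 = ((14 + 102) - 33440) + 28237 = (116 - 33440) + 28237 = -33324 + 28237 = -5087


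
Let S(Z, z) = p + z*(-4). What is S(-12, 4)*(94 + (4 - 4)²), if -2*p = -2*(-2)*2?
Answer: -1880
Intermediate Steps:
p = -4 (p = -(-2*(-2))*2/2 = -2*2 = -½*8 = -4)
S(Z, z) = -4 - 4*z (S(Z, z) = -4 + z*(-4) = -4 - 4*z)
S(-12, 4)*(94 + (4 - 4)²) = (-4 - 4*4)*(94 + (4 - 4)²) = (-4 - 16)*(94 + 0²) = -20*(94 + 0) = -20*94 = -1880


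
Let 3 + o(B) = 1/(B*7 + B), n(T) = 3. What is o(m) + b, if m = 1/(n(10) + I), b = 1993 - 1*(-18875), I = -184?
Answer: 166739/8 ≈ 20842.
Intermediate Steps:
b = 20868 (b = 1993 + 18875 = 20868)
m = -1/181 (m = 1/(3 - 184) = 1/(-181) = -1/181 ≈ -0.0055249)
o(B) = -3 + 1/(8*B) (o(B) = -3 + 1/(B*7 + B) = -3 + 1/(7*B + B) = -3 + 1/(8*B))
o(m) + b = (-3 + 1/(8*(-1/181))) + 20868 = (-3 + (1/8)*(-181)) + 20868 = (-3 - 181/8) + 20868 = -205/8 + 20868 = 166739/8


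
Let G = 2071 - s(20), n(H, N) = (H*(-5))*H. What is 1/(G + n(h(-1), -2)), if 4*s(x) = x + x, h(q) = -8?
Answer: 1/1741 ≈ 0.00057438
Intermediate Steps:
s(x) = x/2 (s(x) = (x + x)/4 = (2*x)/4 = x/2)
n(H, N) = -5*H² (n(H, N) = (-5*H)*H = -5*H²)
G = 2061 (G = 2071 - 20/2 = 2071 - 1*10 = 2071 - 10 = 2061)
1/(G + n(h(-1), -2)) = 1/(2061 - 5*(-8)²) = 1/(2061 - 5*64) = 1/(2061 - 320) = 1/1741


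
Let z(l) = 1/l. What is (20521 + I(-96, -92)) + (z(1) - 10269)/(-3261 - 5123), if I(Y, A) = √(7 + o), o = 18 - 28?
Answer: 43014583/2096 + I*√3 ≈ 20522.0 + 1.732*I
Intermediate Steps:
o = -10
I(Y, A) = I*√3 (I(Y, A) = √(7 - 10) = √(-3) = I*√3)
(20521 + I(-96, -92)) + (z(1) - 10269)/(-3261 - 5123) = (20521 + I*√3) + (1/1 - 10269)/(-3261 - 5123) = (20521 + I*√3) + (1 - 10269)/(-8384) = (20521 + I*√3) - 10268*(-1/8384) = (20521 + I*√3) + 2567/2096 = 43014583/2096 + I*√3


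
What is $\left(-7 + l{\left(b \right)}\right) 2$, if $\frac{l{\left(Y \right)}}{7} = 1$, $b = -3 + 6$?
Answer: $0$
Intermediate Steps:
$b = 3$
$l{\left(Y \right)} = 7$ ($l{\left(Y \right)} = 7 \cdot 1 = 7$)
$\left(-7 + l{\left(b \right)}\right) 2 = \left(-7 + 7\right) 2 = 0 \cdot 2 = 0$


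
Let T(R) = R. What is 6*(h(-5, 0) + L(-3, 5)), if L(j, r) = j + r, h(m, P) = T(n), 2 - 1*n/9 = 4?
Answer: -96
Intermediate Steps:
n = -18 (n = 18 - 9*4 = 18 - 36 = -18)
h(m, P) = -18
6*(h(-5, 0) + L(-3, 5)) = 6*(-18 + (-3 + 5)) = 6*(-18 + 2) = 6*(-16) = -96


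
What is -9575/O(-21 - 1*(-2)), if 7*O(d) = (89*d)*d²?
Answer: 67025/610451 ≈ 0.10980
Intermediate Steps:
O(d) = 89*d³/7 (O(d) = ((89*d)*d²)/7 = (89*d³)/7 = 89*d³/7)
-9575/O(-21 - 1*(-2)) = -9575*7/(89*(-21 - 1*(-2))³) = -9575*7/(89*(-21 + 2)³) = -9575/((89/7)*(-19)³) = -9575/((89/7)*(-6859)) = -9575/(-610451/7) = -9575*(-7/610451) = 67025/610451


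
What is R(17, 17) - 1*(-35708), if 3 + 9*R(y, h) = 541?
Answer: 321910/9 ≈ 35768.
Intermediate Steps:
R(y, h) = 538/9 (R(y, h) = -⅓ + (⅑)*541 = -⅓ + 541/9 = 538/9)
R(17, 17) - 1*(-35708) = 538/9 - 1*(-35708) = 538/9 + 35708 = 321910/9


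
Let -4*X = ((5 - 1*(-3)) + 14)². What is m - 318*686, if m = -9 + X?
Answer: -218278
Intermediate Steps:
X = -121 (X = -((5 - 1*(-3)) + 14)²/4 = -((5 + 3) + 14)²/4 = -(8 + 14)²/4 = -¼*22² = -¼*484 = -121)
m = -130 (m = -9 - 121 = -130)
m - 318*686 = -130 - 318*686 = -130 - 218148 = -218278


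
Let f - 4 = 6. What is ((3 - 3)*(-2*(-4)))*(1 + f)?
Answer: 0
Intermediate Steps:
f = 10 (f = 4 + 6 = 10)
((3 - 3)*(-2*(-4)))*(1 + f) = ((3 - 3)*(-2*(-4)))*(1 + 10) = (0*8)*11 = 0*11 = 0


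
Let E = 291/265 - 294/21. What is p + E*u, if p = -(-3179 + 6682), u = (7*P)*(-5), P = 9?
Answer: 29738/53 ≈ 561.09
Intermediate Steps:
u = -315 (u = (7*9)*(-5) = 63*(-5) = -315)
E = -3419/265 (E = 291*(1/265) - 294*1/21 = 291/265 - 14 = -3419/265 ≈ -12.902)
p = -3503 (p = -1*3503 = -3503)
p + E*u = -3503 - 3419/265*(-315) = -3503 + 215397/53 = 29738/53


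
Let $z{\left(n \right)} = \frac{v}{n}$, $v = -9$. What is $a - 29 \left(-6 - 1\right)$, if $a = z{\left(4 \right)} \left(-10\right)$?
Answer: $\frac{451}{2} \approx 225.5$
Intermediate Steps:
$z{\left(n \right)} = - \frac{9}{n}$
$a = \frac{45}{2}$ ($a = - \frac{9}{4} \left(-10\right) = \left(-9\right) \frac{1}{4} \left(-10\right) = \left(- \frac{9}{4}\right) \left(-10\right) = \frac{45}{2} \approx 22.5$)
$a - 29 \left(-6 - 1\right) = \frac{45}{2} - 29 \left(-6 - 1\right) = \frac{45}{2} - -203 = \frac{45}{2} + 203 = \frac{451}{2}$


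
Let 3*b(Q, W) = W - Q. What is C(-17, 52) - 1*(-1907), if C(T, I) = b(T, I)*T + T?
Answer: 1499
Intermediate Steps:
b(Q, W) = -Q/3 + W/3 (b(Q, W) = (W - Q)/3 = -Q/3 + W/3)
C(T, I) = T + T*(-T/3 + I/3) (C(T, I) = (-T/3 + I/3)*T + T = T*(-T/3 + I/3) + T = T + T*(-T/3 + I/3))
C(-17, 52) - 1*(-1907) = (⅓)*(-17)*(3 + 52 - 1*(-17)) - 1*(-1907) = (⅓)*(-17)*(3 + 52 + 17) + 1907 = (⅓)*(-17)*72 + 1907 = -408 + 1907 = 1499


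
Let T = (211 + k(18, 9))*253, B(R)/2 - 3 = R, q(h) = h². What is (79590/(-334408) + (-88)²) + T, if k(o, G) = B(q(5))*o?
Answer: 52861672009/167204 ≈ 3.1615e+5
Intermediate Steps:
B(R) = 6 + 2*R
k(o, G) = 56*o (k(o, G) = (6 + 2*5²)*o = (6 + 2*25)*o = (6 + 50)*o = 56*o)
T = 308407 (T = (211 + 56*18)*253 = (211 + 1008)*253 = 1219*253 = 308407)
(79590/(-334408) + (-88)²) + T = (79590/(-334408) + (-88)²) + 308407 = (79590*(-1/334408) + 7744) + 308407 = (-39795/167204 + 7744) + 308407 = 1294787981/167204 + 308407 = 52861672009/167204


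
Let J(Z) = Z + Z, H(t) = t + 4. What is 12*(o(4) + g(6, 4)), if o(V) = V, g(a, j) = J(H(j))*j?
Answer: 816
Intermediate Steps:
H(t) = 4 + t
J(Z) = 2*Z
g(a, j) = j*(8 + 2*j) (g(a, j) = (2*(4 + j))*j = (8 + 2*j)*j = j*(8 + 2*j))
12*(o(4) + g(6, 4)) = 12*(4 + 2*4*(4 + 4)) = 12*(4 + 2*4*8) = 12*(4 + 64) = 12*68 = 816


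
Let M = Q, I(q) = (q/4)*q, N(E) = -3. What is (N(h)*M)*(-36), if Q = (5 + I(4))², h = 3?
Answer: 8748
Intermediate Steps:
I(q) = q²/4 (I(q) = (q*(¼))*q = (q/4)*q = q²/4)
Q = 81 (Q = (5 + (¼)*4²)² = (5 + (¼)*16)² = (5 + 4)² = 9² = 81)
M = 81
(N(h)*M)*(-36) = -3*81*(-36) = -243*(-36) = 8748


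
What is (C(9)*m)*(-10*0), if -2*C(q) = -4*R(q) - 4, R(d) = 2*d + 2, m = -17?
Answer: 0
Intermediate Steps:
R(d) = 2 + 2*d
C(q) = 6 + 4*q (C(q) = -(-4*(2 + 2*q) - 4)/2 = -((-8 - 8*q) - 4)/2 = -(-12 - 8*q)/2 = 6 + 4*q)
(C(9)*m)*(-10*0) = ((6 + 4*9)*(-17))*(-10*0) = ((6 + 36)*(-17))*0 = (42*(-17))*0 = -714*0 = 0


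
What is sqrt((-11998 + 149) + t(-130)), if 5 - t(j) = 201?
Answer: I*sqrt(12045) ≈ 109.75*I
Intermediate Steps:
t(j) = -196 (t(j) = 5 - 1*201 = 5 - 201 = -196)
sqrt((-11998 + 149) + t(-130)) = sqrt((-11998 + 149) - 196) = sqrt(-11849 - 196) = sqrt(-12045) = I*sqrt(12045)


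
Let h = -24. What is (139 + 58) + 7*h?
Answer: 29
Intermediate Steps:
(139 + 58) + 7*h = (139 + 58) + 7*(-24) = 197 - 168 = 29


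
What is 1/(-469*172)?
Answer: -1/80668 ≈ -1.2396e-5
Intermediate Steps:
1/(-469*172) = 1/(-80668) = -1/80668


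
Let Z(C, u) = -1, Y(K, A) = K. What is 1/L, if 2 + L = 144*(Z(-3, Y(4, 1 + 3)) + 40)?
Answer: 1/5614 ≈ 0.00017813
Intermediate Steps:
L = 5614 (L = -2 + 144*(-1 + 40) = -2 + 144*39 = -2 + 5616 = 5614)
1/L = 1/5614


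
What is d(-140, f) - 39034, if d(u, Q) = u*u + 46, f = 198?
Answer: -19388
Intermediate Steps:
d(u, Q) = 46 + u² (d(u, Q) = u² + 46 = 46 + u²)
d(-140, f) - 39034 = (46 + (-140)²) - 39034 = (46 + 19600) - 39034 = 19646 - 39034 = -19388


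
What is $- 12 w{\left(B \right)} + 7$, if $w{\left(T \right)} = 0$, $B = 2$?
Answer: $7$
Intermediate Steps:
$- 12 w{\left(B \right)} + 7 = \left(-12\right) 0 + 7 = 0 + 7 = 7$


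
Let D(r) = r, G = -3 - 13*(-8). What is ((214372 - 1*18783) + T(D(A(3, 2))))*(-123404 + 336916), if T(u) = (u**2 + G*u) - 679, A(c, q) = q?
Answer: 41659607392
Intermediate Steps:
G = 101 (G = -3 + 104 = 101)
T(u) = -679 + u**2 + 101*u (T(u) = (u**2 + 101*u) - 679 = -679 + u**2 + 101*u)
((214372 - 1*18783) + T(D(A(3, 2))))*(-123404 + 336916) = ((214372 - 1*18783) + (-679 + 2**2 + 101*2))*(-123404 + 336916) = ((214372 - 18783) + (-679 + 4 + 202))*213512 = (195589 - 473)*213512 = 195116*213512 = 41659607392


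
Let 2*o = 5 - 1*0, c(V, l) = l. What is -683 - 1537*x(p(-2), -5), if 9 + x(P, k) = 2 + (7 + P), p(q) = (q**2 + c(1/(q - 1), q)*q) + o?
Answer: -33643/2 ≈ -16822.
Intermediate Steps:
o = 5/2 (o = (5 - 1*0)/2 = (5 + 0)/2 = (1/2)*5 = 5/2 ≈ 2.5000)
p(q) = 5/2 + 2*q**2 (p(q) = (q**2 + q*q) + 5/2 = (q**2 + q**2) + 5/2 = 2*q**2 + 5/2 = 5/2 + 2*q**2)
x(P, k) = P (x(P, k) = -9 + (2 + (7 + P)) = -9 + (9 + P) = P)
-683 - 1537*x(p(-2), -5) = -683 - 1537*(5/2 + 2*(-2)**2) = -683 - 1537*(5/2 + 2*4) = -683 - 1537*(5/2 + 8) = -683 - 1537*21/2 = -683 - 32277/2 = -33643/2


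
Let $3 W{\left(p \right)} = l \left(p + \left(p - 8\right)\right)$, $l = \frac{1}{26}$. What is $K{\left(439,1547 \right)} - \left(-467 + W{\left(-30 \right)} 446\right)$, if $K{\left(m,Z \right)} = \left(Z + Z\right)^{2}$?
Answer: $\frac{373373981}{39} \approx 9.5737 \cdot 10^{6}$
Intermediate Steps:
$K{\left(m,Z \right)} = 4 Z^{2}$ ($K{\left(m,Z \right)} = \left(2 Z\right)^{2} = 4 Z^{2}$)
$l = \frac{1}{26} \approx 0.038462$
$W{\left(p \right)} = - \frac{4}{39} + \frac{p}{39}$ ($W{\left(p \right)} = \frac{\frac{1}{26} \left(p + \left(p - 8\right)\right)}{3} = \frac{\frac{1}{26} \left(p + \left(-8 + p\right)\right)}{3} = \frac{\frac{1}{26} \left(-8 + 2 p\right)}{3} = \frac{- \frac{4}{13} + \frac{p}{13}}{3} = - \frac{4}{39} + \frac{p}{39}$)
$K{\left(439,1547 \right)} - \left(-467 + W{\left(-30 \right)} 446\right) = 4 \cdot 1547^{2} - \left(-467 + \left(- \frac{4}{39} + \frac{1}{39} \left(-30\right)\right) 446\right) = 4 \cdot 2393209 - \left(-467 + \left(- \frac{4}{39} - \frac{10}{13}\right) 446\right) = 9572836 - \left(-467 - \frac{15164}{39}\right) = 9572836 - - \frac{33377}{39} = 9572836 + \frac{33377}{39} = \frac{373373981}{39}$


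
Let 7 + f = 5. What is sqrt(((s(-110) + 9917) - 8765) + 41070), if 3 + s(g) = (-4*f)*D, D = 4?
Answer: sqrt(42251) ≈ 205.55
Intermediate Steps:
f = -2 (f = -7 + 5 = -2)
s(g) = 29 (s(g) = -3 - 4*(-2)*4 = -3 + 8*4 = -3 + 32 = 29)
sqrt(((s(-110) + 9917) - 8765) + 41070) = sqrt(((29 + 9917) - 8765) + 41070) = sqrt((9946 - 8765) + 41070) = sqrt(1181 + 41070) = sqrt(42251)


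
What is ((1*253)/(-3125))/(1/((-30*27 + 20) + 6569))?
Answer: -1462087/3125 ≈ -467.87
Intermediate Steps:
((1*253)/(-3125))/(1/((-30*27 + 20) + 6569)) = (253*(-1/3125))/(1/((-810 + 20) + 6569)) = -253/(3125*(1/(-790 + 6569))) = -253/(3125*(1/5779)) = -253/(3125*1/5779) = -253/3125*5779 = -1462087/3125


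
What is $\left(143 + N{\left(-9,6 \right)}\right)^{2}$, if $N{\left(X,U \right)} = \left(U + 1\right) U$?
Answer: $34225$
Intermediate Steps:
$N{\left(X,U \right)} = U \left(1 + U\right)$ ($N{\left(X,U \right)} = \left(1 + U\right) U = U \left(1 + U\right)$)
$\left(143 + N{\left(-9,6 \right)}\right)^{2} = \left(143 + 6 \left(1 + 6\right)\right)^{2} = \left(143 + 6 \cdot 7\right)^{2} = \left(143 + 42\right)^{2} = 185^{2} = 34225$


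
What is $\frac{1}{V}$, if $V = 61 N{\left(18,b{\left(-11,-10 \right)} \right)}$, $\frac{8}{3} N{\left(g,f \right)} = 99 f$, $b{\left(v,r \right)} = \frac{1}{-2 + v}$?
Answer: $- \frac{104}{18117} \approx -0.0057405$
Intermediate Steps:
$N{\left(g,f \right)} = \frac{297 f}{8}$ ($N{\left(g,f \right)} = \frac{3 \cdot 99 f}{8} = \frac{297 f}{8}$)
$V = - \frac{18117}{104}$ ($V = 61 \frac{297}{8 \left(-2 - 11\right)} = 61 \frac{297}{8 \left(-13\right)} = 61 \cdot \frac{297}{8} \left(- \frac{1}{13}\right) = 61 \left(- \frac{297}{104}\right) = - \frac{18117}{104} \approx -174.2$)
$\frac{1}{V} = \frac{1}{- \frac{18117}{104}} = - \frac{104}{18117}$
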